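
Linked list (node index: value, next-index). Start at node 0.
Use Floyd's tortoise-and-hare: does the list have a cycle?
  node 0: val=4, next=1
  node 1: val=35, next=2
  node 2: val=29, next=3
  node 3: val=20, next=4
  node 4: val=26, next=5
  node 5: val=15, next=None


Floyd's tortoise (slow, +1) and hare (fast, +2):
  init: slow=0, fast=0
  step 1: slow=1, fast=2
  step 2: slow=2, fast=4
  step 3: fast 4->5->None, no cycle

Cycle: no


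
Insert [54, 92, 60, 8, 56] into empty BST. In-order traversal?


Insert 54: root
Insert 92: R from 54
Insert 60: R from 54 -> L from 92
Insert 8: L from 54
Insert 56: R from 54 -> L from 92 -> L from 60

In-order: [8, 54, 56, 60, 92]


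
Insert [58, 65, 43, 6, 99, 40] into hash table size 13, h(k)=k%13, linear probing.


Insert 58: h=6 -> slot 6
Insert 65: h=0 -> slot 0
Insert 43: h=4 -> slot 4
Insert 6: h=6, 1 probes -> slot 7
Insert 99: h=8 -> slot 8
Insert 40: h=1 -> slot 1

Table: [65, 40, None, None, 43, None, 58, 6, 99, None, None, None, None]


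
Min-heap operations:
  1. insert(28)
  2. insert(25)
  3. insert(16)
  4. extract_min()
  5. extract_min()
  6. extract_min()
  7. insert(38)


insert(28) -> [28]
insert(25) -> [25, 28]
insert(16) -> [16, 28, 25]
extract_min()->16, [25, 28]
extract_min()->25, [28]
extract_min()->28, []
insert(38) -> [38]

Final heap: [38]


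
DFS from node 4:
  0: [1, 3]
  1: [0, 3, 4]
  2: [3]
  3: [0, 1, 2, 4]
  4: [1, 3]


Visit 4, push [3, 1]
Visit 1, push [3, 0]
Visit 0, push [3]
Visit 3, push [2]
Visit 2, push []

DFS order: [4, 1, 0, 3, 2]


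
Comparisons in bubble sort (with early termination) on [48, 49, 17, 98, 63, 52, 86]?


Algorithm: bubble sort (with early termination)
Input: [48, 49, 17, 98, 63, 52, 86]
Sorted: [17, 48, 49, 52, 63, 86, 98]

15


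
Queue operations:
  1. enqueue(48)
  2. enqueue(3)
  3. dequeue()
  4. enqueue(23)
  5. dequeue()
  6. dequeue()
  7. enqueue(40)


enqueue(48) -> [48]
enqueue(3) -> [48, 3]
dequeue()->48, [3]
enqueue(23) -> [3, 23]
dequeue()->3, [23]
dequeue()->23, []
enqueue(40) -> [40]

Final queue: [40]


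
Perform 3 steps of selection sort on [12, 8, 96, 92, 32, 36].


Initial: [12, 8, 96, 92, 32, 36]
Step 1: min=8 at 1
  Swap: [8, 12, 96, 92, 32, 36]
Step 2: min=12 at 1
  Swap: [8, 12, 96, 92, 32, 36]
Step 3: min=32 at 4
  Swap: [8, 12, 32, 92, 96, 36]

After 3 steps: [8, 12, 32, 92, 96, 36]


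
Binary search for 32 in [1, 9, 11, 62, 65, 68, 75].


Step 1: lo=0, hi=6, mid=3, val=62
Step 2: lo=0, hi=2, mid=1, val=9
Step 3: lo=2, hi=2, mid=2, val=11

Not found


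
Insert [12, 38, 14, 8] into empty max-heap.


Insert 12: [12]
Insert 38: [38, 12]
Insert 14: [38, 12, 14]
Insert 8: [38, 12, 14, 8]

Final heap: [38, 12, 14, 8]


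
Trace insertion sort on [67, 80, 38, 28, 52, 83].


Initial: [67, 80, 38, 28, 52, 83]
Insert 80: [67, 80, 38, 28, 52, 83]
Insert 38: [38, 67, 80, 28, 52, 83]
Insert 28: [28, 38, 67, 80, 52, 83]
Insert 52: [28, 38, 52, 67, 80, 83]
Insert 83: [28, 38, 52, 67, 80, 83]

Sorted: [28, 38, 52, 67, 80, 83]


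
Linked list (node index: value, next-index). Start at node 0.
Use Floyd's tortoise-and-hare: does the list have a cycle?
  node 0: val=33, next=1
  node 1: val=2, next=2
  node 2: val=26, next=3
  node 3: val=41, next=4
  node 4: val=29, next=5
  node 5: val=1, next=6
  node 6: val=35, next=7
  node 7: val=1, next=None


Floyd's tortoise (slow, +1) and hare (fast, +2):
  init: slow=0, fast=0
  step 1: slow=1, fast=2
  step 2: slow=2, fast=4
  step 3: slow=3, fast=6
  step 4: fast 6->7->None, no cycle

Cycle: no


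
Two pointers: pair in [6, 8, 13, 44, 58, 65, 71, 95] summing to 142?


lo=0(6)+hi=7(95)=101
lo=1(8)+hi=7(95)=103
lo=2(13)+hi=7(95)=108
lo=3(44)+hi=7(95)=139
lo=4(58)+hi=7(95)=153
lo=4(58)+hi=6(71)=129
lo=5(65)+hi=6(71)=136

No pair found


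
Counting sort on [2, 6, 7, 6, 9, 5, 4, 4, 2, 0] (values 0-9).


Input: [2, 6, 7, 6, 9, 5, 4, 4, 2, 0]
Counts: [1, 0, 2, 0, 2, 1, 2, 1, 0, 1]

Sorted: [0, 2, 2, 4, 4, 5, 6, 6, 7, 9]


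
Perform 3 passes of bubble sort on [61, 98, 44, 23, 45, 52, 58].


Initial: [61, 98, 44, 23, 45, 52, 58]
Pass 1: [61, 44, 23, 45, 52, 58, 98] (5 swaps)
Pass 2: [44, 23, 45, 52, 58, 61, 98] (5 swaps)
Pass 3: [23, 44, 45, 52, 58, 61, 98] (1 swaps)

After 3 passes: [23, 44, 45, 52, 58, 61, 98]


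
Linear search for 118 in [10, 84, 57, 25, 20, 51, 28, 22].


i=0: 10!=118
i=1: 84!=118
i=2: 57!=118
i=3: 25!=118
i=4: 20!=118
i=5: 51!=118
i=6: 28!=118
i=7: 22!=118

Not found, 8 comps


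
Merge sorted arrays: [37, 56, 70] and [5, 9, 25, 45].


Take 5 from B
Take 9 from B
Take 25 from B
Take 37 from A
Take 45 from B

Merged: [5, 9, 25, 37, 45, 56, 70]


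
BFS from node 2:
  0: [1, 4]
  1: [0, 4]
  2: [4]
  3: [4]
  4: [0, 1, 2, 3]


Visit 2, enqueue [4]
Visit 4, enqueue [0, 1, 3]
Visit 0, enqueue []
Visit 1, enqueue []
Visit 3, enqueue []

BFS order: [2, 4, 0, 1, 3]


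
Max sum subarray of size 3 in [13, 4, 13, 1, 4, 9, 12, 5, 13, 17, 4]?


[0:3]: 30
[1:4]: 18
[2:5]: 18
[3:6]: 14
[4:7]: 25
[5:8]: 26
[6:9]: 30
[7:10]: 35
[8:11]: 34

Max: 35 at [7:10]


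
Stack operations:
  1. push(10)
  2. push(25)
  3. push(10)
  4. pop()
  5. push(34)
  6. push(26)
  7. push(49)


push(10) -> [10]
push(25) -> [10, 25]
push(10) -> [10, 25, 10]
pop()->10, [10, 25]
push(34) -> [10, 25, 34]
push(26) -> [10, 25, 34, 26]
push(49) -> [10, 25, 34, 26, 49]

Final stack: [10, 25, 34, 26, 49]


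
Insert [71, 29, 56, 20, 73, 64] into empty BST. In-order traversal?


Insert 71: root
Insert 29: L from 71
Insert 56: L from 71 -> R from 29
Insert 20: L from 71 -> L from 29
Insert 73: R from 71
Insert 64: L from 71 -> R from 29 -> R from 56

In-order: [20, 29, 56, 64, 71, 73]


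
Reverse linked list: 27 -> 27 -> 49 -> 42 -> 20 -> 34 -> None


Step 1: curr=27, set curr.next=prev(None) | reversed so far: 27
Step 2: curr=27, set curr.next=prev(27) | reversed so far: 27 -> 27
Step 3: curr=49, set curr.next=prev(27) | reversed so far: 49 -> 27 -> 27
Step 4: curr=42, set curr.next=prev(49) | reversed so far: 42 -> 49 -> 27 -> 27
Step 5: curr=20, set curr.next=prev(42) | reversed so far: 20 -> 42 -> 49 -> 27 -> 27
Step 6: curr=34, set curr.next=prev(20) | reversed so far: 34 -> 20 -> 42 -> 49 -> 27 -> 27

34 -> 20 -> 42 -> 49 -> 27 -> 27 -> None


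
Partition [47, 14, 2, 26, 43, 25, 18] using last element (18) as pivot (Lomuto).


Pivot: 18
  14 <= 18: swap -> [14, 47, 2, 26, 43, 25, 18]
  2 <= 18: swap -> [14, 2, 47, 26, 43, 25, 18]
Place pivot at 2: [14, 2, 18, 26, 43, 25, 47]

Partitioned: [14, 2, 18, 26, 43, 25, 47]


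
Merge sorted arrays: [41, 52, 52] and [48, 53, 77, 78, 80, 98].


Take 41 from A
Take 48 from B
Take 52 from A
Take 52 from A

Merged: [41, 48, 52, 52, 53, 77, 78, 80, 98]


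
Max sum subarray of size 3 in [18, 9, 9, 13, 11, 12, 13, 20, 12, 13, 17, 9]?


[0:3]: 36
[1:4]: 31
[2:5]: 33
[3:6]: 36
[4:7]: 36
[5:8]: 45
[6:9]: 45
[7:10]: 45
[8:11]: 42
[9:12]: 39

Max: 45 at [5:8]


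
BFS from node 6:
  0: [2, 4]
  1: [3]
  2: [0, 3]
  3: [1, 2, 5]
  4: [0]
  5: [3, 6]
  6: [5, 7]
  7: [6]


Visit 6, enqueue [5, 7]
Visit 5, enqueue [3]
Visit 7, enqueue []
Visit 3, enqueue [1, 2]
Visit 1, enqueue []
Visit 2, enqueue [0]
Visit 0, enqueue [4]
Visit 4, enqueue []

BFS order: [6, 5, 7, 3, 1, 2, 0, 4]


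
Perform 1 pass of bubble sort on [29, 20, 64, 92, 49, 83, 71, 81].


Initial: [29, 20, 64, 92, 49, 83, 71, 81]
Pass 1: [20, 29, 64, 49, 83, 71, 81, 92] (5 swaps)

After 1 pass: [20, 29, 64, 49, 83, 71, 81, 92]


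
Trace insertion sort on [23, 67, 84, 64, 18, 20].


Initial: [23, 67, 84, 64, 18, 20]
Insert 67: [23, 67, 84, 64, 18, 20]
Insert 84: [23, 67, 84, 64, 18, 20]
Insert 64: [23, 64, 67, 84, 18, 20]
Insert 18: [18, 23, 64, 67, 84, 20]
Insert 20: [18, 20, 23, 64, 67, 84]

Sorted: [18, 20, 23, 64, 67, 84]


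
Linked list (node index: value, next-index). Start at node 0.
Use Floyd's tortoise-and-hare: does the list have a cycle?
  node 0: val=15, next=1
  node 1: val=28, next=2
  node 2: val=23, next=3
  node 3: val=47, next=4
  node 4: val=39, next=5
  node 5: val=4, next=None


Floyd's tortoise (slow, +1) and hare (fast, +2):
  init: slow=0, fast=0
  step 1: slow=1, fast=2
  step 2: slow=2, fast=4
  step 3: fast 4->5->None, no cycle

Cycle: no


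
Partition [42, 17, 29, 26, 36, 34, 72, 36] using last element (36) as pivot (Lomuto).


Pivot: 36
  17 <= 36: swap -> [17, 42, 29, 26, 36, 34, 72, 36]
  29 <= 36: swap -> [17, 29, 42, 26, 36, 34, 72, 36]
  26 <= 36: swap -> [17, 29, 26, 42, 36, 34, 72, 36]
  36 <= 36: swap -> [17, 29, 26, 36, 42, 34, 72, 36]
  34 <= 36: swap -> [17, 29, 26, 36, 34, 42, 72, 36]
Place pivot at 5: [17, 29, 26, 36, 34, 36, 72, 42]

Partitioned: [17, 29, 26, 36, 34, 36, 72, 42]


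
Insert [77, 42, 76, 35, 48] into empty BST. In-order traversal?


Insert 77: root
Insert 42: L from 77
Insert 76: L from 77 -> R from 42
Insert 35: L from 77 -> L from 42
Insert 48: L from 77 -> R from 42 -> L from 76

In-order: [35, 42, 48, 76, 77]


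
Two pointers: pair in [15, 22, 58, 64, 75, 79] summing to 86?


lo=0(15)+hi=5(79)=94
lo=0(15)+hi=4(75)=90
lo=0(15)+hi=3(64)=79
lo=1(22)+hi=3(64)=86

Yes: 22+64=86


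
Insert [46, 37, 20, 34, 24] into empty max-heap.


Insert 46: [46]
Insert 37: [46, 37]
Insert 20: [46, 37, 20]
Insert 34: [46, 37, 20, 34]
Insert 24: [46, 37, 20, 34, 24]

Final heap: [46, 37, 20, 34, 24]


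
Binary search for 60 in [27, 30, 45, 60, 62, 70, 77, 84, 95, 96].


Step 1: lo=0, hi=9, mid=4, val=62
Step 2: lo=0, hi=3, mid=1, val=30
Step 3: lo=2, hi=3, mid=2, val=45
Step 4: lo=3, hi=3, mid=3, val=60

Found at index 3


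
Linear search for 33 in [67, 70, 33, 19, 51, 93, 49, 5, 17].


i=0: 67!=33
i=1: 70!=33
i=2: 33==33 found!

Found at 2, 3 comps


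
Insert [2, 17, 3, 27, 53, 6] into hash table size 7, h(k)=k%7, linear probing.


Insert 2: h=2 -> slot 2
Insert 17: h=3 -> slot 3
Insert 3: h=3, 1 probes -> slot 4
Insert 27: h=6 -> slot 6
Insert 53: h=4, 1 probes -> slot 5
Insert 6: h=6, 1 probes -> slot 0

Table: [6, None, 2, 17, 3, 53, 27]


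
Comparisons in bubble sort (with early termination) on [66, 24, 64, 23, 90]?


Algorithm: bubble sort (with early termination)
Input: [66, 24, 64, 23, 90]
Sorted: [23, 24, 64, 66, 90]

10


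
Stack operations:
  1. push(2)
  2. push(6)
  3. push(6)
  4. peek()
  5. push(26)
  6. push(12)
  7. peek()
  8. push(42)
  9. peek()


push(2) -> [2]
push(6) -> [2, 6]
push(6) -> [2, 6, 6]
peek()->6
push(26) -> [2, 6, 6, 26]
push(12) -> [2, 6, 6, 26, 12]
peek()->12
push(42) -> [2, 6, 6, 26, 12, 42]
peek()->42

Final stack: [2, 6, 6, 26, 12, 42]


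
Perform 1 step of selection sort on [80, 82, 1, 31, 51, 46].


Initial: [80, 82, 1, 31, 51, 46]
Step 1: min=1 at 2
  Swap: [1, 82, 80, 31, 51, 46]

After 1 step: [1, 82, 80, 31, 51, 46]


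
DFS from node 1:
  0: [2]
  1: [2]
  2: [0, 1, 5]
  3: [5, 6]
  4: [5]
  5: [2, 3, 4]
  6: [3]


Visit 1, push [2]
Visit 2, push [5, 0]
Visit 0, push []
Visit 5, push [4, 3]
Visit 3, push [6]
Visit 6, push []
Visit 4, push []

DFS order: [1, 2, 0, 5, 3, 6, 4]


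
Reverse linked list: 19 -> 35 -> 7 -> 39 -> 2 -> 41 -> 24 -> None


Step 1: curr=19, set curr.next=prev(None) | reversed so far: 19
Step 2: curr=35, set curr.next=prev(19) | reversed so far: 35 -> 19
Step 3: curr=7, set curr.next=prev(35) | reversed so far: 7 -> 35 -> 19
Step 4: curr=39, set curr.next=prev(7) | reversed so far: 39 -> 7 -> 35 -> 19
Step 5: curr=2, set curr.next=prev(39) | reversed so far: 2 -> 39 -> 7 -> 35 -> 19
Step 6: curr=41, set curr.next=prev(2) | reversed so far: 41 -> 2 -> 39 -> 7 -> 35 -> 19
Step 7: curr=24, set curr.next=prev(41) | reversed so far: 24 -> 41 -> 2 -> 39 -> 7 -> 35 -> 19

24 -> 41 -> 2 -> 39 -> 7 -> 35 -> 19 -> None


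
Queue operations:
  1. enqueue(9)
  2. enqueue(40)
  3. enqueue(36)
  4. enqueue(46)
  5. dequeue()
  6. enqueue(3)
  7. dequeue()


enqueue(9) -> [9]
enqueue(40) -> [9, 40]
enqueue(36) -> [9, 40, 36]
enqueue(46) -> [9, 40, 36, 46]
dequeue()->9, [40, 36, 46]
enqueue(3) -> [40, 36, 46, 3]
dequeue()->40, [36, 46, 3]

Final queue: [36, 46, 3]


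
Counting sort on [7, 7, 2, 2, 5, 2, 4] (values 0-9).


Input: [7, 7, 2, 2, 5, 2, 4]
Counts: [0, 0, 3, 0, 1, 1, 0, 2, 0, 0]

Sorted: [2, 2, 2, 4, 5, 7, 7]


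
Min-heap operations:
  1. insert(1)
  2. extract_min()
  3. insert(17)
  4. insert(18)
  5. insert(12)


insert(1) -> [1]
extract_min()->1, []
insert(17) -> [17]
insert(18) -> [17, 18]
insert(12) -> [12, 18, 17]

Final heap: [12, 18, 17]


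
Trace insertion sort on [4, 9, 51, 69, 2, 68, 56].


Initial: [4, 9, 51, 69, 2, 68, 56]
Insert 9: [4, 9, 51, 69, 2, 68, 56]
Insert 51: [4, 9, 51, 69, 2, 68, 56]
Insert 69: [4, 9, 51, 69, 2, 68, 56]
Insert 2: [2, 4, 9, 51, 69, 68, 56]
Insert 68: [2, 4, 9, 51, 68, 69, 56]
Insert 56: [2, 4, 9, 51, 56, 68, 69]

Sorted: [2, 4, 9, 51, 56, 68, 69]


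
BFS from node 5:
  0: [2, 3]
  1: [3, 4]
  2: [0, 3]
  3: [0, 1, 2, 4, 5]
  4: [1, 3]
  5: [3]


Visit 5, enqueue [3]
Visit 3, enqueue [0, 1, 2, 4]
Visit 0, enqueue []
Visit 1, enqueue []
Visit 2, enqueue []
Visit 4, enqueue []

BFS order: [5, 3, 0, 1, 2, 4]


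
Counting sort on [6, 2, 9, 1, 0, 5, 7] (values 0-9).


Input: [6, 2, 9, 1, 0, 5, 7]
Counts: [1, 1, 1, 0, 0, 1, 1, 1, 0, 1]

Sorted: [0, 1, 2, 5, 6, 7, 9]


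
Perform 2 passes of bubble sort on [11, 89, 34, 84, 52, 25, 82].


Initial: [11, 89, 34, 84, 52, 25, 82]
Pass 1: [11, 34, 84, 52, 25, 82, 89] (5 swaps)
Pass 2: [11, 34, 52, 25, 82, 84, 89] (3 swaps)

After 2 passes: [11, 34, 52, 25, 82, 84, 89]


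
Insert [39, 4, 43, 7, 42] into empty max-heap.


Insert 39: [39]
Insert 4: [39, 4]
Insert 43: [43, 4, 39]
Insert 7: [43, 7, 39, 4]
Insert 42: [43, 42, 39, 4, 7]

Final heap: [43, 42, 39, 4, 7]


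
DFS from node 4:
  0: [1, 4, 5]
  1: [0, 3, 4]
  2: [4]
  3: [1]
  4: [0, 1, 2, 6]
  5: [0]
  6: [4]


Visit 4, push [6, 2, 1, 0]
Visit 0, push [5, 1]
Visit 1, push [3]
Visit 3, push []
Visit 5, push []
Visit 2, push []
Visit 6, push []

DFS order: [4, 0, 1, 3, 5, 2, 6]


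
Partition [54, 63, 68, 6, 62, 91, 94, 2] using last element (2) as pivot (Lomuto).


Pivot: 2
Place pivot at 0: [2, 63, 68, 6, 62, 91, 94, 54]

Partitioned: [2, 63, 68, 6, 62, 91, 94, 54]


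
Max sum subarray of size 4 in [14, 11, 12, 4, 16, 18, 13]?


[0:4]: 41
[1:5]: 43
[2:6]: 50
[3:7]: 51

Max: 51 at [3:7]


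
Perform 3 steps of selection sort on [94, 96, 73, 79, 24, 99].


Initial: [94, 96, 73, 79, 24, 99]
Step 1: min=24 at 4
  Swap: [24, 96, 73, 79, 94, 99]
Step 2: min=73 at 2
  Swap: [24, 73, 96, 79, 94, 99]
Step 3: min=79 at 3
  Swap: [24, 73, 79, 96, 94, 99]

After 3 steps: [24, 73, 79, 96, 94, 99]


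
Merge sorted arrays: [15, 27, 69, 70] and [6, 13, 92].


Take 6 from B
Take 13 from B
Take 15 from A
Take 27 from A
Take 69 from A
Take 70 from A

Merged: [6, 13, 15, 27, 69, 70, 92]


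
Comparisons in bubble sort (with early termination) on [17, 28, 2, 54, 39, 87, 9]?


Algorithm: bubble sort (with early termination)
Input: [17, 28, 2, 54, 39, 87, 9]
Sorted: [2, 9, 17, 28, 39, 54, 87]

21


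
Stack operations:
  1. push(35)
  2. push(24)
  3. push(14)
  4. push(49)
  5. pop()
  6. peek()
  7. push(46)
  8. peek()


push(35) -> [35]
push(24) -> [35, 24]
push(14) -> [35, 24, 14]
push(49) -> [35, 24, 14, 49]
pop()->49, [35, 24, 14]
peek()->14
push(46) -> [35, 24, 14, 46]
peek()->46

Final stack: [35, 24, 14, 46]


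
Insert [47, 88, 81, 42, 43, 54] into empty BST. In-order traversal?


Insert 47: root
Insert 88: R from 47
Insert 81: R from 47 -> L from 88
Insert 42: L from 47
Insert 43: L from 47 -> R from 42
Insert 54: R from 47 -> L from 88 -> L from 81

In-order: [42, 43, 47, 54, 81, 88]


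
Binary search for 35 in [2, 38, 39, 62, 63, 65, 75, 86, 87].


Step 1: lo=0, hi=8, mid=4, val=63
Step 2: lo=0, hi=3, mid=1, val=38
Step 3: lo=0, hi=0, mid=0, val=2

Not found


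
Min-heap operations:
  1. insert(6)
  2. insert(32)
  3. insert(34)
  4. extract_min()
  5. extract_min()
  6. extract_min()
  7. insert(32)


insert(6) -> [6]
insert(32) -> [6, 32]
insert(34) -> [6, 32, 34]
extract_min()->6, [32, 34]
extract_min()->32, [34]
extract_min()->34, []
insert(32) -> [32]

Final heap: [32]


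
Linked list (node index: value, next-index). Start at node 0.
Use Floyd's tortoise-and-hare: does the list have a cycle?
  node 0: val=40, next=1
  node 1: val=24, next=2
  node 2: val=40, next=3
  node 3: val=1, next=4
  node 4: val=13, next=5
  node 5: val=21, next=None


Floyd's tortoise (slow, +1) and hare (fast, +2):
  init: slow=0, fast=0
  step 1: slow=1, fast=2
  step 2: slow=2, fast=4
  step 3: fast 4->5->None, no cycle

Cycle: no


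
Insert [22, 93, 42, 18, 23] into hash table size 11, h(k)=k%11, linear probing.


Insert 22: h=0 -> slot 0
Insert 93: h=5 -> slot 5
Insert 42: h=9 -> slot 9
Insert 18: h=7 -> slot 7
Insert 23: h=1 -> slot 1

Table: [22, 23, None, None, None, 93, None, 18, None, 42, None]


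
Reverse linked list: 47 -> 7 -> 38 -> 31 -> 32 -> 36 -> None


Step 1: curr=47, set curr.next=prev(None) | reversed so far: 47
Step 2: curr=7, set curr.next=prev(47) | reversed so far: 7 -> 47
Step 3: curr=38, set curr.next=prev(7) | reversed so far: 38 -> 7 -> 47
Step 4: curr=31, set curr.next=prev(38) | reversed so far: 31 -> 38 -> 7 -> 47
Step 5: curr=32, set curr.next=prev(31) | reversed so far: 32 -> 31 -> 38 -> 7 -> 47
Step 6: curr=36, set curr.next=prev(32) | reversed so far: 36 -> 32 -> 31 -> 38 -> 7 -> 47

36 -> 32 -> 31 -> 38 -> 7 -> 47 -> None


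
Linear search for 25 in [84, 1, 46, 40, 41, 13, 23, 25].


i=0: 84!=25
i=1: 1!=25
i=2: 46!=25
i=3: 40!=25
i=4: 41!=25
i=5: 13!=25
i=6: 23!=25
i=7: 25==25 found!

Found at 7, 8 comps


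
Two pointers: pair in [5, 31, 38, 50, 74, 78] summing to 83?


lo=0(5)+hi=5(78)=83

Yes: 5+78=83


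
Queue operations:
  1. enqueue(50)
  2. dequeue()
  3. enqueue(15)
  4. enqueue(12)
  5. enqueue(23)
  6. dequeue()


enqueue(50) -> [50]
dequeue()->50, []
enqueue(15) -> [15]
enqueue(12) -> [15, 12]
enqueue(23) -> [15, 12, 23]
dequeue()->15, [12, 23]

Final queue: [12, 23]


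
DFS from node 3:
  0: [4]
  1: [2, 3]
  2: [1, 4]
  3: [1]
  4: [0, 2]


Visit 3, push [1]
Visit 1, push [2]
Visit 2, push [4]
Visit 4, push [0]
Visit 0, push []

DFS order: [3, 1, 2, 4, 0]


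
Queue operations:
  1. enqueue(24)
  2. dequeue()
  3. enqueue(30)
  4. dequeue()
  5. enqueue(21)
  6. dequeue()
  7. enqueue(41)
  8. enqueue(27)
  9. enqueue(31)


enqueue(24) -> [24]
dequeue()->24, []
enqueue(30) -> [30]
dequeue()->30, []
enqueue(21) -> [21]
dequeue()->21, []
enqueue(41) -> [41]
enqueue(27) -> [41, 27]
enqueue(31) -> [41, 27, 31]

Final queue: [41, 27, 31]


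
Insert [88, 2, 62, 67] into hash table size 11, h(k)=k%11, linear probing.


Insert 88: h=0 -> slot 0
Insert 2: h=2 -> slot 2
Insert 62: h=7 -> slot 7
Insert 67: h=1 -> slot 1

Table: [88, 67, 2, None, None, None, None, 62, None, None, None]


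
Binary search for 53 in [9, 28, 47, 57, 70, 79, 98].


Step 1: lo=0, hi=6, mid=3, val=57
Step 2: lo=0, hi=2, mid=1, val=28
Step 3: lo=2, hi=2, mid=2, val=47

Not found


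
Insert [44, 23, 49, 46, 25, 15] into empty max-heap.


Insert 44: [44]
Insert 23: [44, 23]
Insert 49: [49, 23, 44]
Insert 46: [49, 46, 44, 23]
Insert 25: [49, 46, 44, 23, 25]
Insert 15: [49, 46, 44, 23, 25, 15]

Final heap: [49, 46, 44, 23, 25, 15]


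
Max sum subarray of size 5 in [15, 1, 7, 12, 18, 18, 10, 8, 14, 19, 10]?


[0:5]: 53
[1:6]: 56
[2:7]: 65
[3:8]: 66
[4:9]: 68
[5:10]: 69
[6:11]: 61

Max: 69 at [5:10]


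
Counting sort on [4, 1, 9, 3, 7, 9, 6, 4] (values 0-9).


Input: [4, 1, 9, 3, 7, 9, 6, 4]
Counts: [0, 1, 0, 1, 2, 0, 1, 1, 0, 2]

Sorted: [1, 3, 4, 4, 6, 7, 9, 9]


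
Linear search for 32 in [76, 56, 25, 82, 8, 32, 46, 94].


i=0: 76!=32
i=1: 56!=32
i=2: 25!=32
i=3: 82!=32
i=4: 8!=32
i=5: 32==32 found!

Found at 5, 6 comps


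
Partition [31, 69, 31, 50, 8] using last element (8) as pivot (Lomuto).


Pivot: 8
Place pivot at 0: [8, 69, 31, 50, 31]

Partitioned: [8, 69, 31, 50, 31]


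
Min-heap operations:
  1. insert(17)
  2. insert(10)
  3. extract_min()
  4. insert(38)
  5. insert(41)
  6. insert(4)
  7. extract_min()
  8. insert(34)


insert(17) -> [17]
insert(10) -> [10, 17]
extract_min()->10, [17]
insert(38) -> [17, 38]
insert(41) -> [17, 38, 41]
insert(4) -> [4, 17, 41, 38]
extract_min()->4, [17, 38, 41]
insert(34) -> [17, 34, 41, 38]

Final heap: [17, 34, 41, 38]


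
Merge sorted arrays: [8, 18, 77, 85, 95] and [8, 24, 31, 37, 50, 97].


Take 8 from A
Take 8 from B
Take 18 from A
Take 24 from B
Take 31 from B
Take 37 from B
Take 50 from B
Take 77 from A
Take 85 from A
Take 95 from A

Merged: [8, 8, 18, 24, 31, 37, 50, 77, 85, 95, 97]


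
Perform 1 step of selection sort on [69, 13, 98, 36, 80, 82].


Initial: [69, 13, 98, 36, 80, 82]
Step 1: min=13 at 1
  Swap: [13, 69, 98, 36, 80, 82]

After 1 step: [13, 69, 98, 36, 80, 82]


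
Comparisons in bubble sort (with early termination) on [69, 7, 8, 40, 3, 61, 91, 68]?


Algorithm: bubble sort (with early termination)
Input: [69, 7, 8, 40, 3, 61, 91, 68]
Sorted: [3, 7, 8, 40, 61, 68, 69, 91]

25


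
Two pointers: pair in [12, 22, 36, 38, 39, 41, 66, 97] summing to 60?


lo=0(12)+hi=7(97)=109
lo=0(12)+hi=6(66)=78
lo=0(12)+hi=5(41)=53
lo=1(22)+hi=5(41)=63
lo=1(22)+hi=4(39)=61
lo=1(22)+hi=3(38)=60

Yes: 22+38=60


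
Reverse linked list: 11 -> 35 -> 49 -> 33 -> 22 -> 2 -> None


Step 1: curr=11, set curr.next=prev(None) | reversed so far: 11
Step 2: curr=35, set curr.next=prev(11) | reversed so far: 35 -> 11
Step 3: curr=49, set curr.next=prev(35) | reversed so far: 49 -> 35 -> 11
Step 4: curr=33, set curr.next=prev(49) | reversed so far: 33 -> 49 -> 35 -> 11
Step 5: curr=22, set curr.next=prev(33) | reversed so far: 22 -> 33 -> 49 -> 35 -> 11
Step 6: curr=2, set curr.next=prev(22) | reversed so far: 2 -> 22 -> 33 -> 49 -> 35 -> 11

2 -> 22 -> 33 -> 49 -> 35 -> 11 -> None


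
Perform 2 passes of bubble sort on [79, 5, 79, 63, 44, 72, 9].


Initial: [79, 5, 79, 63, 44, 72, 9]
Pass 1: [5, 79, 63, 44, 72, 9, 79] (5 swaps)
Pass 2: [5, 63, 44, 72, 9, 79, 79] (4 swaps)

After 2 passes: [5, 63, 44, 72, 9, 79, 79]


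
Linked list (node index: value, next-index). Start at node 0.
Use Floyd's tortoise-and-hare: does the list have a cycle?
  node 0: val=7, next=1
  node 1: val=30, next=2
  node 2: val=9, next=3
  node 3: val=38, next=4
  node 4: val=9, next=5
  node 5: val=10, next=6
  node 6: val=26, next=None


Floyd's tortoise (slow, +1) and hare (fast, +2):
  init: slow=0, fast=0
  step 1: slow=1, fast=2
  step 2: slow=2, fast=4
  step 3: slow=3, fast=6
  step 4: fast -> None, no cycle

Cycle: no


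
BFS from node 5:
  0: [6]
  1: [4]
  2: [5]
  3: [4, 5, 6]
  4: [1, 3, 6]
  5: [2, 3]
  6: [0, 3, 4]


Visit 5, enqueue [2, 3]
Visit 2, enqueue []
Visit 3, enqueue [4, 6]
Visit 4, enqueue [1]
Visit 6, enqueue [0]
Visit 1, enqueue []
Visit 0, enqueue []

BFS order: [5, 2, 3, 4, 6, 1, 0]


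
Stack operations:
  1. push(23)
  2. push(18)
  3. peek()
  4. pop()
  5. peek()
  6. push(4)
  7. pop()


push(23) -> [23]
push(18) -> [23, 18]
peek()->18
pop()->18, [23]
peek()->23
push(4) -> [23, 4]
pop()->4, [23]

Final stack: [23]


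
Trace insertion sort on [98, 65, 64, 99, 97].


Initial: [98, 65, 64, 99, 97]
Insert 65: [65, 98, 64, 99, 97]
Insert 64: [64, 65, 98, 99, 97]
Insert 99: [64, 65, 98, 99, 97]
Insert 97: [64, 65, 97, 98, 99]

Sorted: [64, 65, 97, 98, 99]


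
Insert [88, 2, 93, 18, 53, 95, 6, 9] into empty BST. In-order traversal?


Insert 88: root
Insert 2: L from 88
Insert 93: R from 88
Insert 18: L from 88 -> R from 2
Insert 53: L from 88 -> R from 2 -> R from 18
Insert 95: R from 88 -> R from 93
Insert 6: L from 88 -> R from 2 -> L from 18
Insert 9: L from 88 -> R from 2 -> L from 18 -> R from 6

In-order: [2, 6, 9, 18, 53, 88, 93, 95]


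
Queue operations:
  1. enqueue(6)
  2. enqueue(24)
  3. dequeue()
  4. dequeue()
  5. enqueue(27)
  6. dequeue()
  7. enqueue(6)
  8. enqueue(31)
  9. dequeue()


enqueue(6) -> [6]
enqueue(24) -> [6, 24]
dequeue()->6, [24]
dequeue()->24, []
enqueue(27) -> [27]
dequeue()->27, []
enqueue(6) -> [6]
enqueue(31) -> [6, 31]
dequeue()->6, [31]

Final queue: [31]


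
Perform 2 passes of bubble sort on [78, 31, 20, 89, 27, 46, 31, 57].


Initial: [78, 31, 20, 89, 27, 46, 31, 57]
Pass 1: [31, 20, 78, 27, 46, 31, 57, 89] (6 swaps)
Pass 2: [20, 31, 27, 46, 31, 57, 78, 89] (5 swaps)

After 2 passes: [20, 31, 27, 46, 31, 57, 78, 89]


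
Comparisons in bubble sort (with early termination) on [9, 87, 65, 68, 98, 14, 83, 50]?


Algorithm: bubble sort (with early termination)
Input: [9, 87, 65, 68, 98, 14, 83, 50]
Sorted: [9, 14, 50, 65, 68, 83, 87, 98]

27


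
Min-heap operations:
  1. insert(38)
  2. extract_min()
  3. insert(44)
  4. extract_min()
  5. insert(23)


insert(38) -> [38]
extract_min()->38, []
insert(44) -> [44]
extract_min()->44, []
insert(23) -> [23]

Final heap: [23]


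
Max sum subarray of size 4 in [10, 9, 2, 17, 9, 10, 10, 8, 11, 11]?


[0:4]: 38
[1:5]: 37
[2:6]: 38
[3:7]: 46
[4:8]: 37
[5:9]: 39
[6:10]: 40

Max: 46 at [3:7]


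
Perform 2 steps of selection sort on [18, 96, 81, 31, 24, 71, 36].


Initial: [18, 96, 81, 31, 24, 71, 36]
Step 1: min=18 at 0
  Swap: [18, 96, 81, 31, 24, 71, 36]
Step 2: min=24 at 4
  Swap: [18, 24, 81, 31, 96, 71, 36]

After 2 steps: [18, 24, 81, 31, 96, 71, 36]


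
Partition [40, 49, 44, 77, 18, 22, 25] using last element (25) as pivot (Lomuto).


Pivot: 25
  18 <= 25: swap -> [18, 49, 44, 77, 40, 22, 25]
  22 <= 25: swap -> [18, 22, 44, 77, 40, 49, 25]
Place pivot at 2: [18, 22, 25, 77, 40, 49, 44]

Partitioned: [18, 22, 25, 77, 40, 49, 44]


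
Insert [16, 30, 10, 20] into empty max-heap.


Insert 16: [16]
Insert 30: [30, 16]
Insert 10: [30, 16, 10]
Insert 20: [30, 20, 10, 16]

Final heap: [30, 20, 10, 16]


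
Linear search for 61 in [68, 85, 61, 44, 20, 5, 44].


i=0: 68!=61
i=1: 85!=61
i=2: 61==61 found!

Found at 2, 3 comps


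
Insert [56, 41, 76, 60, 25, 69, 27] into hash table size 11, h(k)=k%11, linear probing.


Insert 56: h=1 -> slot 1
Insert 41: h=8 -> slot 8
Insert 76: h=10 -> slot 10
Insert 60: h=5 -> slot 5
Insert 25: h=3 -> slot 3
Insert 69: h=3, 1 probes -> slot 4
Insert 27: h=5, 1 probes -> slot 6

Table: [None, 56, None, 25, 69, 60, 27, None, 41, None, 76]


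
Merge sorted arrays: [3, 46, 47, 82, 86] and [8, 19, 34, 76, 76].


Take 3 from A
Take 8 from B
Take 19 from B
Take 34 from B
Take 46 from A
Take 47 from A
Take 76 from B
Take 76 from B

Merged: [3, 8, 19, 34, 46, 47, 76, 76, 82, 86]


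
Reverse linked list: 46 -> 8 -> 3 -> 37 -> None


Step 1: curr=46, set curr.next=prev(None) | reversed so far: 46
Step 2: curr=8, set curr.next=prev(46) | reversed so far: 8 -> 46
Step 3: curr=3, set curr.next=prev(8) | reversed so far: 3 -> 8 -> 46
Step 4: curr=37, set curr.next=prev(3) | reversed so far: 37 -> 3 -> 8 -> 46

37 -> 3 -> 8 -> 46 -> None


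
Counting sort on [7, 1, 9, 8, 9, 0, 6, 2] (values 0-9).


Input: [7, 1, 9, 8, 9, 0, 6, 2]
Counts: [1, 1, 1, 0, 0, 0, 1, 1, 1, 2]

Sorted: [0, 1, 2, 6, 7, 8, 9, 9]


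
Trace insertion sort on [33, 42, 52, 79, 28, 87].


Initial: [33, 42, 52, 79, 28, 87]
Insert 42: [33, 42, 52, 79, 28, 87]
Insert 52: [33, 42, 52, 79, 28, 87]
Insert 79: [33, 42, 52, 79, 28, 87]
Insert 28: [28, 33, 42, 52, 79, 87]
Insert 87: [28, 33, 42, 52, 79, 87]

Sorted: [28, 33, 42, 52, 79, 87]


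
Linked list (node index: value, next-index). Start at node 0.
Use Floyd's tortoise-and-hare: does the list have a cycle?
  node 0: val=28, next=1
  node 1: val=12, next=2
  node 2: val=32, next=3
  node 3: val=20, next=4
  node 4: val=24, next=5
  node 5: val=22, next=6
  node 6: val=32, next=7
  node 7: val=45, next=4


Floyd's tortoise (slow, +1) and hare (fast, +2):
  init: slow=0, fast=0
  step 1: slow=1, fast=2
  step 2: slow=2, fast=4
  step 3: slow=3, fast=6
  step 4: slow=4, fast=4
  slow == fast at node 4: cycle detected

Cycle: yes


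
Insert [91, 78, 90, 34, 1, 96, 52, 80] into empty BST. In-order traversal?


Insert 91: root
Insert 78: L from 91
Insert 90: L from 91 -> R from 78
Insert 34: L from 91 -> L from 78
Insert 1: L from 91 -> L from 78 -> L from 34
Insert 96: R from 91
Insert 52: L from 91 -> L from 78 -> R from 34
Insert 80: L from 91 -> R from 78 -> L from 90

In-order: [1, 34, 52, 78, 80, 90, 91, 96]


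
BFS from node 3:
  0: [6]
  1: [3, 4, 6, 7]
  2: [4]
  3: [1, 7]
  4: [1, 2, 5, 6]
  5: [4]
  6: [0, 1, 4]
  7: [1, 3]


Visit 3, enqueue [1, 7]
Visit 1, enqueue [4, 6]
Visit 7, enqueue []
Visit 4, enqueue [2, 5]
Visit 6, enqueue [0]
Visit 2, enqueue []
Visit 5, enqueue []
Visit 0, enqueue []

BFS order: [3, 1, 7, 4, 6, 2, 5, 0]


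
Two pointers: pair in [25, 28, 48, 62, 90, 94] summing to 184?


lo=0(25)+hi=5(94)=119
lo=1(28)+hi=5(94)=122
lo=2(48)+hi=5(94)=142
lo=3(62)+hi=5(94)=156
lo=4(90)+hi=5(94)=184

Yes: 90+94=184


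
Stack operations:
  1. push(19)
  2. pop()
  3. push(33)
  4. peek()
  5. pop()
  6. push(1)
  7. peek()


push(19) -> [19]
pop()->19, []
push(33) -> [33]
peek()->33
pop()->33, []
push(1) -> [1]
peek()->1

Final stack: [1]


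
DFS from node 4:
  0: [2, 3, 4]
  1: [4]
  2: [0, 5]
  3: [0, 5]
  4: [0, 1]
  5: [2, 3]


Visit 4, push [1, 0]
Visit 0, push [3, 2]
Visit 2, push [5]
Visit 5, push [3]
Visit 3, push []
Visit 1, push []

DFS order: [4, 0, 2, 5, 3, 1]


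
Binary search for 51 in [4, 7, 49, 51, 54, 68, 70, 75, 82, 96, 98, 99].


Step 1: lo=0, hi=11, mid=5, val=68
Step 2: lo=0, hi=4, mid=2, val=49
Step 3: lo=3, hi=4, mid=3, val=51

Found at index 3


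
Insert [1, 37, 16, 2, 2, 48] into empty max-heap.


Insert 1: [1]
Insert 37: [37, 1]
Insert 16: [37, 1, 16]
Insert 2: [37, 2, 16, 1]
Insert 2: [37, 2, 16, 1, 2]
Insert 48: [48, 2, 37, 1, 2, 16]

Final heap: [48, 2, 37, 1, 2, 16]


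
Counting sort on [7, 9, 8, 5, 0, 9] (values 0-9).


Input: [7, 9, 8, 5, 0, 9]
Counts: [1, 0, 0, 0, 0, 1, 0, 1, 1, 2]

Sorted: [0, 5, 7, 8, 9, 9]


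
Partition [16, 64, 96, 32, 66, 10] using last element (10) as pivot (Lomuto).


Pivot: 10
Place pivot at 0: [10, 64, 96, 32, 66, 16]

Partitioned: [10, 64, 96, 32, 66, 16]


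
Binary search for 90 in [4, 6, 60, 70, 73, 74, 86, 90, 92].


Step 1: lo=0, hi=8, mid=4, val=73
Step 2: lo=5, hi=8, mid=6, val=86
Step 3: lo=7, hi=8, mid=7, val=90

Found at index 7


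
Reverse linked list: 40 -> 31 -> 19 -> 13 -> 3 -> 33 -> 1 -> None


Step 1: curr=40, set curr.next=prev(None) | reversed so far: 40
Step 2: curr=31, set curr.next=prev(40) | reversed so far: 31 -> 40
Step 3: curr=19, set curr.next=prev(31) | reversed so far: 19 -> 31 -> 40
Step 4: curr=13, set curr.next=prev(19) | reversed so far: 13 -> 19 -> 31 -> 40
Step 5: curr=3, set curr.next=prev(13) | reversed so far: 3 -> 13 -> 19 -> 31 -> 40
Step 6: curr=33, set curr.next=prev(3) | reversed so far: 33 -> 3 -> 13 -> 19 -> 31 -> 40
Step 7: curr=1, set curr.next=prev(33) | reversed so far: 1 -> 33 -> 3 -> 13 -> 19 -> 31 -> 40

1 -> 33 -> 3 -> 13 -> 19 -> 31 -> 40 -> None


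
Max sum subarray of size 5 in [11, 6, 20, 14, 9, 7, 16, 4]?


[0:5]: 60
[1:6]: 56
[2:7]: 66
[3:8]: 50

Max: 66 at [2:7]


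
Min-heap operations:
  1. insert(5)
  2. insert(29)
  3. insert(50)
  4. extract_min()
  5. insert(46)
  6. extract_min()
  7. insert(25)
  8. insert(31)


insert(5) -> [5]
insert(29) -> [5, 29]
insert(50) -> [5, 29, 50]
extract_min()->5, [29, 50]
insert(46) -> [29, 50, 46]
extract_min()->29, [46, 50]
insert(25) -> [25, 50, 46]
insert(31) -> [25, 31, 46, 50]

Final heap: [25, 31, 46, 50]


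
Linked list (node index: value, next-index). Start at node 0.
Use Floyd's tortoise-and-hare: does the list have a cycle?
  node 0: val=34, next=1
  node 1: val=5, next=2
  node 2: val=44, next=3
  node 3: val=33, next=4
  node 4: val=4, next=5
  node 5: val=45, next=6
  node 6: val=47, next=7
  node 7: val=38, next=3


Floyd's tortoise (slow, +1) and hare (fast, +2):
  init: slow=0, fast=0
  step 1: slow=1, fast=2
  step 2: slow=2, fast=4
  step 3: slow=3, fast=6
  step 4: slow=4, fast=3
  step 5: slow=5, fast=5
  slow == fast at node 5: cycle detected

Cycle: yes


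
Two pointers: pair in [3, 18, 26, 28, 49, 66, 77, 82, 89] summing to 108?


lo=0(3)+hi=8(89)=92
lo=1(18)+hi=8(89)=107
lo=2(26)+hi=8(89)=115
lo=2(26)+hi=7(82)=108

Yes: 26+82=108


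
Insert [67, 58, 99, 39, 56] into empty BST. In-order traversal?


Insert 67: root
Insert 58: L from 67
Insert 99: R from 67
Insert 39: L from 67 -> L from 58
Insert 56: L from 67 -> L from 58 -> R from 39

In-order: [39, 56, 58, 67, 99]


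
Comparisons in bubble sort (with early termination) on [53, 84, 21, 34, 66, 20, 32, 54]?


Algorithm: bubble sort (with early termination)
Input: [53, 84, 21, 34, 66, 20, 32, 54]
Sorted: [20, 21, 32, 34, 53, 54, 66, 84]

27


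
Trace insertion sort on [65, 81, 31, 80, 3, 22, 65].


Initial: [65, 81, 31, 80, 3, 22, 65]
Insert 81: [65, 81, 31, 80, 3, 22, 65]
Insert 31: [31, 65, 81, 80, 3, 22, 65]
Insert 80: [31, 65, 80, 81, 3, 22, 65]
Insert 3: [3, 31, 65, 80, 81, 22, 65]
Insert 22: [3, 22, 31, 65, 80, 81, 65]
Insert 65: [3, 22, 31, 65, 65, 80, 81]

Sorted: [3, 22, 31, 65, 65, 80, 81]


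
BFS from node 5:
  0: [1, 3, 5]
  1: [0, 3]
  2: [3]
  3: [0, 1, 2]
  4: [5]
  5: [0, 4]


Visit 5, enqueue [0, 4]
Visit 0, enqueue [1, 3]
Visit 4, enqueue []
Visit 1, enqueue []
Visit 3, enqueue [2]
Visit 2, enqueue []

BFS order: [5, 0, 4, 1, 3, 2]


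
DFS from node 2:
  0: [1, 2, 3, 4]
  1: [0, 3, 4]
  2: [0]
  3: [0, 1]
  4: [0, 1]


Visit 2, push [0]
Visit 0, push [4, 3, 1]
Visit 1, push [4, 3]
Visit 3, push []
Visit 4, push []

DFS order: [2, 0, 1, 3, 4]


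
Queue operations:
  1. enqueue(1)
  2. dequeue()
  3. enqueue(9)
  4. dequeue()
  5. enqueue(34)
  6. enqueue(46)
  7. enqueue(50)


enqueue(1) -> [1]
dequeue()->1, []
enqueue(9) -> [9]
dequeue()->9, []
enqueue(34) -> [34]
enqueue(46) -> [34, 46]
enqueue(50) -> [34, 46, 50]

Final queue: [34, 46, 50]


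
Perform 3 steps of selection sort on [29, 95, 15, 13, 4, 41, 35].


Initial: [29, 95, 15, 13, 4, 41, 35]
Step 1: min=4 at 4
  Swap: [4, 95, 15, 13, 29, 41, 35]
Step 2: min=13 at 3
  Swap: [4, 13, 15, 95, 29, 41, 35]
Step 3: min=15 at 2
  Swap: [4, 13, 15, 95, 29, 41, 35]

After 3 steps: [4, 13, 15, 95, 29, 41, 35]


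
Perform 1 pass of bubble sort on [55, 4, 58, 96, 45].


Initial: [55, 4, 58, 96, 45]
Pass 1: [4, 55, 58, 45, 96] (2 swaps)

After 1 pass: [4, 55, 58, 45, 96]


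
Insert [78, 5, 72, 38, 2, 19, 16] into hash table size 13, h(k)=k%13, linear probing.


Insert 78: h=0 -> slot 0
Insert 5: h=5 -> slot 5
Insert 72: h=7 -> slot 7
Insert 38: h=12 -> slot 12
Insert 2: h=2 -> slot 2
Insert 19: h=6 -> slot 6
Insert 16: h=3 -> slot 3

Table: [78, None, 2, 16, None, 5, 19, 72, None, None, None, None, 38]


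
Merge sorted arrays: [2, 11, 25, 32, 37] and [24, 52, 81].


Take 2 from A
Take 11 from A
Take 24 from B
Take 25 from A
Take 32 from A
Take 37 from A

Merged: [2, 11, 24, 25, 32, 37, 52, 81]


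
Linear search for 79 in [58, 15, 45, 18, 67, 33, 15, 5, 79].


i=0: 58!=79
i=1: 15!=79
i=2: 45!=79
i=3: 18!=79
i=4: 67!=79
i=5: 33!=79
i=6: 15!=79
i=7: 5!=79
i=8: 79==79 found!

Found at 8, 9 comps


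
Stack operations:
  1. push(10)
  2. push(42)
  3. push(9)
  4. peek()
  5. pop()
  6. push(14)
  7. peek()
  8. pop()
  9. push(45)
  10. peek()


push(10) -> [10]
push(42) -> [10, 42]
push(9) -> [10, 42, 9]
peek()->9
pop()->9, [10, 42]
push(14) -> [10, 42, 14]
peek()->14
pop()->14, [10, 42]
push(45) -> [10, 42, 45]
peek()->45

Final stack: [10, 42, 45]


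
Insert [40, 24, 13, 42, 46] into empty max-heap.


Insert 40: [40]
Insert 24: [40, 24]
Insert 13: [40, 24, 13]
Insert 42: [42, 40, 13, 24]
Insert 46: [46, 42, 13, 24, 40]

Final heap: [46, 42, 13, 24, 40]


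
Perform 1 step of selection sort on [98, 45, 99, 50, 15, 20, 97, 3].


Initial: [98, 45, 99, 50, 15, 20, 97, 3]
Step 1: min=3 at 7
  Swap: [3, 45, 99, 50, 15, 20, 97, 98]

After 1 step: [3, 45, 99, 50, 15, 20, 97, 98]


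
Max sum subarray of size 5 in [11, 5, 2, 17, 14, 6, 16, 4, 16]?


[0:5]: 49
[1:6]: 44
[2:7]: 55
[3:8]: 57
[4:9]: 56

Max: 57 at [3:8]


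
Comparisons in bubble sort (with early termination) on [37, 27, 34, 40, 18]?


Algorithm: bubble sort (with early termination)
Input: [37, 27, 34, 40, 18]
Sorted: [18, 27, 34, 37, 40]

10


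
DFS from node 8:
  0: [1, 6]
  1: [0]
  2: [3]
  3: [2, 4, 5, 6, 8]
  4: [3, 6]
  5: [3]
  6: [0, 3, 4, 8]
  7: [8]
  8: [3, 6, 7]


Visit 8, push [7, 6, 3]
Visit 3, push [6, 5, 4, 2]
Visit 2, push []
Visit 4, push [6]
Visit 6, push [0]
Visit 0, push [1]
Visit 1, push []
Visit 5, push []
Visit 7, push []

DFS order: [8, 3, 2, 4, 6, 0, 1, 5, 7]


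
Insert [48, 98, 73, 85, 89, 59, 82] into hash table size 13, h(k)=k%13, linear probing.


Insert 48: h=9 -> slot 9
Insert 98: h=7 -> slot 7
Insert 73: h=8 -> slot 8
Insert 85: h=7, 3 probes -> slot 10
Insert 89: h=11 -> slot 11
Insert 59: h=7, 5 probes -> slot 12
Insert 82: h=4 -> slot 4

Table: [None, None, None, None, 82, None, None, 98, 73, 48, 85, 89, 59]


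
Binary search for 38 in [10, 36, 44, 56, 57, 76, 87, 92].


Step 1: lo=0, hi=7, mid=3, val=56
Step 2: lo=0, hi=2, mid=1, val=36
Step 3: lo=2, hi=2, mid=2, val=44

Not found


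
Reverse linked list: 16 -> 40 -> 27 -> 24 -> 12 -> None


Step 1: curr=16, set curr.next=prev(None) | reversed so far: 16
Step 2: curr=40, set curr.next=prev(16) | reversed so far: 40 -> 16
Step 3: curr=27, set curr.next=prev(40) | reversed so far: 27 -> 40 -> 16
Step 4: curr=24, set curr.next=prev(27) | reversed so far: 24 -> 27 -> 40 -> 16
Step 5: curr=12, set curr.next=prev(24) | reversed so far: 12 -> 24 -> 27 -> 40 -> 16

12 -> 24 -> 27 -> 40 -> 16 -> None


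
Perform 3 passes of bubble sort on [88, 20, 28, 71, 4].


Initial: [88, 20, 28, 71, 4]
Pass 1: [20, 28, 71, 4, 88] (4 swaps)
Pass 2: [20, 28, 4, 71, 88] (1 swaps)
Pass 3: [20, 4, 28, 71, 88] (1 swaps)

After 3 passes: [20, 4, 28, 71, 88]


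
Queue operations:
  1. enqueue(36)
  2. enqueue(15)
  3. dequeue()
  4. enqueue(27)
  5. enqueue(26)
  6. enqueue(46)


enqueue(36) -> [36]
enqueue(15) -> [36, 15]
dequeue()->36, [15]
enqueue(27) -> [15, 27]
enqueue(26) -> [15, 27, 26]
enqueue(46) -> [15, 27, 26, 46]

Final queue: [15, 27, 26, 46]


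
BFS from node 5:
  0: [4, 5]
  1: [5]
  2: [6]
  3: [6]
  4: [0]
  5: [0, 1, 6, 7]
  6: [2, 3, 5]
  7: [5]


Visit 5, enqueue [0, 1, 6, 7]
Visit 0, enqueue [4]
Visit 1, enqueue []
Visit 6, enqueue [2, 3]
Visit 7, enqueue []
Visit 4, enqueue []
Visit 2, enqueue []
Visit 3, enqueue []

BFS order: [5, 0, 1, 6, 7, 4, 2, 3]


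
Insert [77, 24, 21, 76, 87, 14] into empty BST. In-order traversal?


Insert 77: root
Insert 24: L from 77
Insert 21: L from 77 -> L from 24
Insert 76: L from 77 -> R from 24
Insert 87: R from 77
Insert 14: L from 77 -> L from 24 -> L from 21

In-order: [14, 21, 24, 76, 77, 87]


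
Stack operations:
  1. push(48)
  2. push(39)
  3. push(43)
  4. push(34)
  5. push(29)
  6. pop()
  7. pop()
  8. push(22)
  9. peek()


push(48) -> [48]
push(39) -> [48, 39]
push(43) -> [48, 39, 43]
push(34) -> [48, 39, 43, 34]
push(29) -> [48, 39, 43, 34, 29]
pop()->29, [48, 39, 43, 34]
pop()->34, [48, 39, 43]
push(22) -> [48, 39, 43, 22]
peek()->22

Final stack: [48, 39, 43, 22]


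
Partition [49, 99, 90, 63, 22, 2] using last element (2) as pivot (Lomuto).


Pivot: 2
Place pivot at 0: [2, 99, 90, 63, 22, 49]

Partitioned: [2, 99, 90, 63, 22, 49]


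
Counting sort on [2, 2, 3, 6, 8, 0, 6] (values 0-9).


Input: [2, 2, 3, 6, 8, 0, 6]
Counts: [1, 0, 2, 1, 0, 0, 2, 0, 1, 0]

Sorted: [0, 2, 2, 3, 6, 6, 8]
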